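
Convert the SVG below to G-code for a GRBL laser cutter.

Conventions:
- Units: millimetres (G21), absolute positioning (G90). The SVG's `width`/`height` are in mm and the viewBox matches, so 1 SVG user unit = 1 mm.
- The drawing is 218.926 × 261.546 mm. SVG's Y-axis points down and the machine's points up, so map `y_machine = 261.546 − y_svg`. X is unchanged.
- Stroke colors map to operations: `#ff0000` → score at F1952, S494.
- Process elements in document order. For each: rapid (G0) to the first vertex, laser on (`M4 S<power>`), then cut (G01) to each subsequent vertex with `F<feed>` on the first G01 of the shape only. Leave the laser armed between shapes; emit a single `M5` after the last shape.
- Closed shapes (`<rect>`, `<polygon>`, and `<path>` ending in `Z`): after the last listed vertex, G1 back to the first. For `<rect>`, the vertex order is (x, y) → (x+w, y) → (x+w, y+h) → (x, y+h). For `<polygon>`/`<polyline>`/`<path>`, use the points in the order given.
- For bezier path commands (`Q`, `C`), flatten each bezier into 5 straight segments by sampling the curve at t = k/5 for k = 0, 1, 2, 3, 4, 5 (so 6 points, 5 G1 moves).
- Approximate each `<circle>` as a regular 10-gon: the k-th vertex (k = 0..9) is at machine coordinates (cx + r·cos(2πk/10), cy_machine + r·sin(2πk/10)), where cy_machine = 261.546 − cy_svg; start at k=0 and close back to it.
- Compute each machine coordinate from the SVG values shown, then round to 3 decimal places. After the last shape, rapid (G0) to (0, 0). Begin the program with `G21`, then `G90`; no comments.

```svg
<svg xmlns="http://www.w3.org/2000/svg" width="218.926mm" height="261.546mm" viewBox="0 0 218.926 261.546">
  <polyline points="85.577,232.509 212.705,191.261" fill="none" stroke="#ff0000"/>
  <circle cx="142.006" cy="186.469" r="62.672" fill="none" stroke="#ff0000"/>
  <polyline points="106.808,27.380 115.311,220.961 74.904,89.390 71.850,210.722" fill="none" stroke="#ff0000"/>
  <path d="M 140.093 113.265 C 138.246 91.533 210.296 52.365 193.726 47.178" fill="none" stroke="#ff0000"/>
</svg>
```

Since the viewBox matches the mm dimensions, user units are millimetres directly. The only transform is the Y-flip y_m = 261.546 − y_svg.

Shape 1 is a line segment drawn with `<polyline>`. Its stroke #ff0000 means score at S494, F1952. After flipping Y the toolpath is (85.577,29.037) → (212.705,70.285).

Shape 2 is a circle drawn with `<circle>`. Its stroke #ff0000 means score at S494, F1952. After flipping Y the toolpath is (204.678,75.077) → (192.709,111.915) → (161.373,134.682) → (122.639,134.682) → (91.303,111.915) → (79.334,75.077) → (91.303,38.239) → (122.639,15.472) → (161.373,15.472) → (192.709,38.239) → (204.678,75.077), returning to the start.

Shape 3 is a open polyline drawn with `<polyline>`. Its stroke #ff0000 means score at S494, F1952. After flipping Y the toolpath is (106.808,234.166) → (115.311,40.585) → (74.904,172.156) → (71.850,50.824).

Shape 4 is a cubic bezier drawn with `<path>`. Its stroke #ff0000 means score at S494, F1952. After flipping Y the toolpath is (140.093,148.281) → (146.552,163.001) → (162.946,179.438) → (181.473,195.123) → (194.334,207.589) → (193.726,214.368).

G21
G90
G0 X85.577 Y29.037
M4 S494
G01 X212.705 Y70.285 F1952
G0 X204.678 Y75.077
M4 S494
G01 X192.709 Y111.915 F1952
G01 X161.373 Y134.682
G01 X122.639 Y134.682
G01 X91.303 Y111.915
G01 X79.334 Y75.077
G01 X91.303 Y38.239
G01 X122.639 Y15.472
G01 X161.373 Y15.472
G01 X192.709 Y38.239
G01 X204.678 Y75.077
G0 X106.808 Y234.166
M4 S494
G01 X115.311 Y40.585 F1952
G01 X74.904 Y172.156
G01 X71.850 Y50.824
G0 X140.093 Y148.281
M4 S494
G01 X146.552 Y163.001 F1952
G01 X162.946 Y179.438
G01 X181.473 Y195.123
G01 X194.334 Y207.589
G01 X193.726 Y214.368
M5
G0 X0.000 Y0.000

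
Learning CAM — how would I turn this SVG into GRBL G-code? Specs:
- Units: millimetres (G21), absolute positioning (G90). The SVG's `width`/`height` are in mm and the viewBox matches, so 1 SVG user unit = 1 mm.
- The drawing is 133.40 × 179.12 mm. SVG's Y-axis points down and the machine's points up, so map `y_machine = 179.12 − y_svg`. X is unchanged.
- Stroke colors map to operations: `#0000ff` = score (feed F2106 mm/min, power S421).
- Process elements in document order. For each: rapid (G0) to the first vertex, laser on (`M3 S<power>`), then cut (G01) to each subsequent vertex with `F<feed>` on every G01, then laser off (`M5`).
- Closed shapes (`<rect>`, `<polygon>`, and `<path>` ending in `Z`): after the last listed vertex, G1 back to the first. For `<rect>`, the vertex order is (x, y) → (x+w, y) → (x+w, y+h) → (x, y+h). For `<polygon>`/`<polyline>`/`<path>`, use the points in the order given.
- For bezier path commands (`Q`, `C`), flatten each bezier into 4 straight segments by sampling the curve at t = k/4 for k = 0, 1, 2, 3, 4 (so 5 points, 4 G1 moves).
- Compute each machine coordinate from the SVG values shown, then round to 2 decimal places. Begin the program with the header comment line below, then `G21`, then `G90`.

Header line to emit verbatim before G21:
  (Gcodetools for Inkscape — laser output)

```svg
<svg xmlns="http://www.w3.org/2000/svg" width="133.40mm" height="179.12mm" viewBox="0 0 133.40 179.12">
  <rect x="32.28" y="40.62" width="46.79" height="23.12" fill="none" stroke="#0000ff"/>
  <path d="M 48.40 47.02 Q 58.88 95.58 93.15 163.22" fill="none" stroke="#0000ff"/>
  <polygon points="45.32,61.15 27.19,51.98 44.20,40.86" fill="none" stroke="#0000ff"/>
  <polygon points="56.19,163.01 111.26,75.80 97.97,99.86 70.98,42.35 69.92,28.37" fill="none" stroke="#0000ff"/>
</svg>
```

Since the viewBox matches the mm dimensions, user units are millimetres directly. The only transform is the Y-flip y_m = 179.12 − y_svg.

Shape 1 is a rectangle drawn with `<rect>`. Its stroke #0000ff means score at S421, F2106. After flipping Y the toolpath is (32.28,138.50) → (79.07,138.50) → (79.07,115.38) → (32.28,115.38) → (32.28,138.50), returning to the start.

Shape 2 is a quadratic bezier drawn with `<path>`. Its stroke #0000ff means score at S421, F2106. After flipping Y the toolpath is (48.40,132.10) → (55.13,106.63) → (64.83,78.77) → (77.50,48.53) → (93.15,15.90).

Shape 3 is a regular polygon drawn with `<polygon>`. Its stroke #0000ff means score at S421, F2106. After flipping Y the toolpath is (45.32,117.97) → (27.19,127.14) → (44.20,138.26) → (45.32,117.97), returning to the start.

Shape 4 is a closed polygon drawn with `<polygon>`. Its stroke #0000ff means score at S421, F2106. After flipping Y the toolpath is (56.19,16.11) → (111.26,103.32) → (97.97,79.26) → (70.98,136.77) → (69.92,150.75) → (56.19,16.11), returning to the start.

(Gcodetools for Inkscape — laser output)
G21
G90
G0 X32.28 Y138.50
M3 S421
G01 X79.07 Y138.50 F2106
G01 X79.07 Y115.38 F2106
G01 X32.28 Y115.38 F2106
G01 X32.28 Y138.50 F2106
M5
G0 X48.40 Y132.10
M3 S421
G01 X55.13 Y106.63 F2106
G01 X64.83 Y78.77 F2106
G01 X77.50 Y48.53 F2106
G01 X93.15 Y15.90 F2106
M5
G0 X45.32 Y117.97
M3 S421
G01 X27.19 Y127.14 F2106
G01 X44.20 Y138.26 F2106
G01 X45.32 Y117.97 F2106
M5
G0 X56.19 Y16.11
M3 S421
G01 X111.26 Y103.32 F2106
G01 X97.97 Y79.26 F2106
G01 X70.98 Y136.77 F2106
G01 X69.92 Y150.75 F2106
G01 X56.19 Y16.11 F2106
M5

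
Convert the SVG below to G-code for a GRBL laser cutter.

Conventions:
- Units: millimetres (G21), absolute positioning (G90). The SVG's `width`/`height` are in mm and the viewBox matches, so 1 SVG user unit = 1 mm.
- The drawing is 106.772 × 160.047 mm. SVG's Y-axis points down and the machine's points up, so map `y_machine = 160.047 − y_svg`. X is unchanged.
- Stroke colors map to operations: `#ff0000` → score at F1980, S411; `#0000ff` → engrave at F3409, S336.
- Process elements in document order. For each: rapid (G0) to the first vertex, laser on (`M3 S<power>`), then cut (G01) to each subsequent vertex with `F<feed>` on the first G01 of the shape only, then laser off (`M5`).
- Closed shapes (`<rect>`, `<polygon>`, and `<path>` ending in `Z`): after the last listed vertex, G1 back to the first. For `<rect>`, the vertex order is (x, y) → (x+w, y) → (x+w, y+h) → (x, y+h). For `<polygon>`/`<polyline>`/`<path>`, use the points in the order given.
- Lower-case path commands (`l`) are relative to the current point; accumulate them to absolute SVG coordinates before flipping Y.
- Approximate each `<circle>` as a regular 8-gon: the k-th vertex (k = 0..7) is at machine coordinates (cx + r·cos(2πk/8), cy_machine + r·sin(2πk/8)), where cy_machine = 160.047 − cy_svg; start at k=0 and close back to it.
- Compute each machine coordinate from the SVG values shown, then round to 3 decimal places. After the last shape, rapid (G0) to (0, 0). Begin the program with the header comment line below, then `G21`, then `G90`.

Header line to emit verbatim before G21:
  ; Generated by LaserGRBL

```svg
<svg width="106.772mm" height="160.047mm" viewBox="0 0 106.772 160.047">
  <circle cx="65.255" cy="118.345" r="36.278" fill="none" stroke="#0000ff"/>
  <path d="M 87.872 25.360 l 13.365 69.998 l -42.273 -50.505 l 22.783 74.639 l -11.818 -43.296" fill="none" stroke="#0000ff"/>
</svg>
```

; Generated by LaserGRBL
G21
G90
G0 X101.533 Y41.702
M3 S336
G01 X90.907 Y67.354 F3409
G01 X65.255 Y77.980
G01 X39.603 Y67.354
G01 X28.977 Y41.702
G01 X39.603 Y16.050
G01 X65.255 Y5.424
G01 X90.907 Y16.050
G01 X101.533 Y41.702
M5
G0 X87.872 Y134.687
M3 S336
G01 X101.237 Y64.689 F3409
G01 X58.964 Y115.194
G01 X81.747 Y40.555
G01 X69.929 Y83.851
M5
G0 X0.000 Y0.000

viewBox `0 0 106.772 160.047` with mm width/height → 1 unit = 1 mm. Flip: y_m = 160.047 − y_svg.

**Shape 1** — `<circle>` circle, stroke `#0000ff` → engrave (S336, F3409). Machine vertices: (101.533,41.702) → (90.907,67.354) → (65.255,77.980) → (39.603,67.354) → (28.977,41.702) → (39.603,16.050) → (65.255,5.424) → (90.907,16.050) → (101.533,41.702). Closed: final G1 returns to the first vertex.

**Shape 2** — `<path>` open polyline, stroke `#0000ff` → engrave (S336, F3409). Machine vertices: (87.872,134.687) → (101.237,64.689) → (58.964,115.194) → (81.747,40.555) → (69.929,83.851). Open path.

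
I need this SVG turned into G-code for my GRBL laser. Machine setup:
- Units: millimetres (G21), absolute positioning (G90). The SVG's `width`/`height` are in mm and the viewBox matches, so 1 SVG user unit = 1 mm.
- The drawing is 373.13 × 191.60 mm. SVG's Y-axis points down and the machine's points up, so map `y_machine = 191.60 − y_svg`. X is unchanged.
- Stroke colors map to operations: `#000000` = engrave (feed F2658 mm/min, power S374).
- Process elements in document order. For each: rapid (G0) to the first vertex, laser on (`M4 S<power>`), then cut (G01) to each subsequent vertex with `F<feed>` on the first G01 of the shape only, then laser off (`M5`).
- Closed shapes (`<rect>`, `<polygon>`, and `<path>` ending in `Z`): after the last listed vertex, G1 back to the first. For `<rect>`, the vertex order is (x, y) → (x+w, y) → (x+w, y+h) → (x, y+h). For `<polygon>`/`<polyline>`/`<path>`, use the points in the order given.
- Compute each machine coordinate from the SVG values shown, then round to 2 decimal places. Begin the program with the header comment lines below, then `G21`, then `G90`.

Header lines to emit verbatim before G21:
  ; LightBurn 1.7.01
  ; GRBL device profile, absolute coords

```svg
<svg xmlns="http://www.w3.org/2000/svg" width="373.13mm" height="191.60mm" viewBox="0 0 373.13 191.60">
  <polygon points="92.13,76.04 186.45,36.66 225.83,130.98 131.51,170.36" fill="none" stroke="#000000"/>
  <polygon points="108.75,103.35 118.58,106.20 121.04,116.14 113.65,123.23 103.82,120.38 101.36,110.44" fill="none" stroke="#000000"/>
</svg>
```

viewBox `0 0 373.13 191.60` with mm width/height → 1 unit = 1 mm. Flip: y_m = 191.60 − y_svg.

**Shape 1** — `<polygon>` regular polygon, stroke `#000000` → engrave (S374, F2658). Machine vertices: (92.13,115.56) → (186.45,154.94) → (225.83,60.62) → (131.51,21.24) → (92.13,115.56). Closed: final G1 returns to the first vertex.

**Shape 2** — `<polygon>` regular polygon, stroke `#000000` → engrave (S374, F2658). Machine vertices: (108.75,88.25) → (118.58,85.40) → (121.04,75.46) → (113.65,68.37) → (103.82,71.22) → (101.36,81.16) → (108.75,88.25). Closed: final G1 returns to the first vertex.

; LightBurn 1.7.01
; GRBL device profile, absolute coords
G21
G90
G0 X92.13 Y115.56
M4 S374
G01 X186.45 Y154.94 F2658
G01 X225.83 Y60.62
G01 X131.51 Y21.24
G01 X92.13 Y115.56
M5
G0 X108.75 Y88.25
M4 S374
G01 X118.58 Y85.40 F2658
G01 X121.04 Y75.46
G01 X113.65 Y68.37
G01 X103.82 Y71.22
G01 X101.36 Y81.16
G01 X108.75 Y88.25
M5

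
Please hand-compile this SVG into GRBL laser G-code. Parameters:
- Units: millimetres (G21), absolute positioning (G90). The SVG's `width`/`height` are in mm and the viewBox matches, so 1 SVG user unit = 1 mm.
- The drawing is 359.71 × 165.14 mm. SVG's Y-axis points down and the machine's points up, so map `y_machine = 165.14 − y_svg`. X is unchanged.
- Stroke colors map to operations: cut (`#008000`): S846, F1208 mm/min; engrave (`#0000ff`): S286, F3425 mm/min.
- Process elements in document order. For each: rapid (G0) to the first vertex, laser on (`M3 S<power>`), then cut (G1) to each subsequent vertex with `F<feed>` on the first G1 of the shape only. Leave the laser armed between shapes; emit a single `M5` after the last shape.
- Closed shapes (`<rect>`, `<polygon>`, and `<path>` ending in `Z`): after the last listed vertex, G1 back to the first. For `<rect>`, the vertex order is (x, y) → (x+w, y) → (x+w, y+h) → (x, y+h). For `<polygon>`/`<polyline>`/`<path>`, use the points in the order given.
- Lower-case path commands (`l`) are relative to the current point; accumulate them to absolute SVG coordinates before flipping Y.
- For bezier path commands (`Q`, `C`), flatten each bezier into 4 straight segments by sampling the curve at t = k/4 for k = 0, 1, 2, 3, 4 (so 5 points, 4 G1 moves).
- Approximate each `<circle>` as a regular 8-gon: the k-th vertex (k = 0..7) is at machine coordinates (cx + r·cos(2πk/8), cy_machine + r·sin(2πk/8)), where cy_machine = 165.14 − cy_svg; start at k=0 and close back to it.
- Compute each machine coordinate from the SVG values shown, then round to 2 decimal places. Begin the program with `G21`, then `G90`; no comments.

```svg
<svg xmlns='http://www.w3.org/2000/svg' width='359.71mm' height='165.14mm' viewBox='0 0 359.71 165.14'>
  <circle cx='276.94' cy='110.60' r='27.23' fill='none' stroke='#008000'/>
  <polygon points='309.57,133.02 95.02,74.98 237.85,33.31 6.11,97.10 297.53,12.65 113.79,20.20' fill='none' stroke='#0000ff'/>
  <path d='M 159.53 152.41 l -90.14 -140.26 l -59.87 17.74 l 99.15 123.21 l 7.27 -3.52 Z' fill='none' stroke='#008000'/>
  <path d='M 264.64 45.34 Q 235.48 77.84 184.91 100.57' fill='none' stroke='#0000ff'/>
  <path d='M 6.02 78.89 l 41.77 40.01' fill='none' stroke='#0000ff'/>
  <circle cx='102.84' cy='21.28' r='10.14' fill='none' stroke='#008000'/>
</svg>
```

G21
G90
G0 X304.17 Y54.54
M3 S846
G1 X296.19 Y73.79 F1208
G1 X276.94 Y81.77
G1 X257.69 Y73.79
G1 X249.71 Y54.54
G1 X257.69 Y35.29
G1 X276.94 Y27.31
G1 X296.19 Y35.29
G1 X304.17 Y54.54
G0 X309.57 Y32.12
M3 S286
G1 X95.02 Y90.16 F3425
G1 X237.85 Y131.83
G1 X6.11 Y68.04
G1 X297.53 Y152.49
G1 X113.79 Y144.94
G1 X309.57 Y32.12
G0 X159.53 Y12.73
M3 S846
G1 X69.39 Y152.99 F1208
G1 X9.52 Y135.25
G1 X108.67 Y12.04
G1 X115.94 Y15.56
G1 X159.53 Y12.73
G0 X264.64 Y119.80
M3 S286
G1 X248.72 Y104.16 F3425
G1 X230.13 Y89.74
G1 X208.86 Y76.55
G1 X184.91 Y64.57
G0 X6.02 Y86.25
M3 S286
G1 X47.79 Y46.24 F3425
G0 X112.98 Y143.86
M3 S846
G1 X110.01 Y151.03 F1208
G1 X102.84 Y154.00
G1 X95.67 Y151.03
G1 X92.70 Y143.86
G1 X95.67 Y136.69
G1 X102.84 Y133.72
G1 X110.01 Y136.69
G1 X112.98 Y143.86
M5

viewBox `0 0 359.71 165.14` with mm width/height → 1 unit = 1 mm. Flip: y_m = 165.14 − y_svg.

**Shape 1** — `<circle>` circle, stroke `#008000` → cut (S846, F1208). Machine vertices: (304.17,54.54) → (296.19,73.79) → (276.94,81.77) → (257.69,73.79) → (249.71,54.54) → (257.69,35.29) → (276.94,27.31) → (296.19,35.29) → (304.17,54.54). Closed: final G1 returns to the first vertex.

**Shape 2** — `<polygon>` closed polygon, stroke `#0000ff` → engrave (S286, F3425). Machine vertices: (309.57,32.12) → (95.02,90.16) → (237.85,131.83) → (6.11,68.04) → (297.53,152.49) → (113.79,144.94) → (309.57,32.12). Closed: final G1 returns to the first vertex.

**Shape 3** — `<path>` closed polygon, stroke `#008000` → cut (S846, F1208). Machine vertices: (159.53,12.73) → (69.39,152.99) → (9.52,135.25) → (108.67,12.04) → (115.94,15.56) → (159.53,12.73). Closed: final G1 returns to the first vertex.

**Shape 4** — `<path>` quadratic bezier, stroke `#0000ff` → engrave (S286, F3425). Control points (SVG): P0=(264.64,45.34), P1=(235.48,77.84), P2=(184.91,100.57); sampled at t=k/4. Machine vertices: (264.64,119.80) → (248.72,104.16) → (230.13,89.74) → (208.86,76.55) → (184.91,64.57). Open path.

**Shape 5** — `<path>` line segment, stroke `#0000ff` → engrave (S286, F3425). Machine vertices: (6.02,86.25) → (47.79,46.24). Open path.

**Shape 6** — `<circle>` circle, stroke `#008000` → cut (S846, F1208). Machine vertices: (112.98,143.86) → (110.01,151.03) → (102.84,154.00) → (95.67,151.03) → (92.70,143.86) → (95.67,136.69) → (102.84,133.72) → (110.01,136.69) → (112.98,143.86). Closed: final G1 returns to the first vertex.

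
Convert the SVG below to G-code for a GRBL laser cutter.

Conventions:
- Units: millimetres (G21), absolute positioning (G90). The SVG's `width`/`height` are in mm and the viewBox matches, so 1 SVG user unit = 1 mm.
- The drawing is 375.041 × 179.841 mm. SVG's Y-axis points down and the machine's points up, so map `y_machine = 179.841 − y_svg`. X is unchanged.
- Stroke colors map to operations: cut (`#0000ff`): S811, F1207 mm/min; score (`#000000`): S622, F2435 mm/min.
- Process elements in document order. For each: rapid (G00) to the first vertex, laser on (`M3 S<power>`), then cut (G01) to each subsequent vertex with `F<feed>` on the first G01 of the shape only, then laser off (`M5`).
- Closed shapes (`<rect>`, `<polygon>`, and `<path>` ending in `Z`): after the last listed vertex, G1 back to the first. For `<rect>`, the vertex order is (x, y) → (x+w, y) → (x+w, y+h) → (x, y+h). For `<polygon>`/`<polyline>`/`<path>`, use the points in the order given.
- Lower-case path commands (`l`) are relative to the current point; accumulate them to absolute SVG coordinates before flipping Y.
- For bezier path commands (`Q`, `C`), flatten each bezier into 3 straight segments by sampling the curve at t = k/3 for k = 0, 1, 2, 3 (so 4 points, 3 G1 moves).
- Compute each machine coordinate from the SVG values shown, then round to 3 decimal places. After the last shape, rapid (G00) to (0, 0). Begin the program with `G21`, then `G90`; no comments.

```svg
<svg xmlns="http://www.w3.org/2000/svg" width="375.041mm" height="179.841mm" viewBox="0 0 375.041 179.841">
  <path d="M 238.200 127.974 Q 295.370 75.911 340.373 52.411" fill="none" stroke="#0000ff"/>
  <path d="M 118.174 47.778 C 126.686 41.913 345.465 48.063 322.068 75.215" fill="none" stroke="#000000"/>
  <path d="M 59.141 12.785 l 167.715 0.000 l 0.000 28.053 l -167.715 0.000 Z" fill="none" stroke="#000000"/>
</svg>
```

G21
G90
G00 X238.200 Y51.867
M3 S811
G01 X274.961 Y83.402 F1207
G01 X309.019 Y108.590
G01 X340.373 Y127.430
M5
G00 X118.174 Y132.063
M3 S622
G01 X180.018 Y133.590 F2435
G01 X281.497 Y125.110
G01 X322.068 Y104.626
M5
G00 X59.141 Y167.056
M3 S622
G01 X226.856 Y167.056 F2435
G01 X226.856 Y139.003
G01 X59.141 Y139.003
G01 X59.141 Y167.056
M5
G00 X0.000 Y0.000

Since the viewBox matches the mm dimensions, user units are millimetres directly. The only transform is the Y-flip y_m = 179.841 − y_svg.

Shape 1 is a quadratic bezier drawn with `<path>`. Its stroke #0000ff means cut at S811, F1207. After flipping Y the toolpath is (238.200,51.867) → (274.961,83.402) → (309.019,108.590) → (340.373,127.430).

Shape 2 is a cubic bezier drawn with `<path>`. Its stroke #000000 means score at S622, F2435. After flipping Y the toolpath is (118.174,132.063) → (180.018,133.590) → (281.497,125.110) → (322.068,104.626).

Shape 3 is a rectangle drawn with `<path>`. Its stroke #000000 means score at S622, F2435. After flipping Y the toolpath is (59.141,167.056) → (226.856,167.056) → (226.856,139.003) → (59.141,139.003) → (59.141,167.056), returning to the start.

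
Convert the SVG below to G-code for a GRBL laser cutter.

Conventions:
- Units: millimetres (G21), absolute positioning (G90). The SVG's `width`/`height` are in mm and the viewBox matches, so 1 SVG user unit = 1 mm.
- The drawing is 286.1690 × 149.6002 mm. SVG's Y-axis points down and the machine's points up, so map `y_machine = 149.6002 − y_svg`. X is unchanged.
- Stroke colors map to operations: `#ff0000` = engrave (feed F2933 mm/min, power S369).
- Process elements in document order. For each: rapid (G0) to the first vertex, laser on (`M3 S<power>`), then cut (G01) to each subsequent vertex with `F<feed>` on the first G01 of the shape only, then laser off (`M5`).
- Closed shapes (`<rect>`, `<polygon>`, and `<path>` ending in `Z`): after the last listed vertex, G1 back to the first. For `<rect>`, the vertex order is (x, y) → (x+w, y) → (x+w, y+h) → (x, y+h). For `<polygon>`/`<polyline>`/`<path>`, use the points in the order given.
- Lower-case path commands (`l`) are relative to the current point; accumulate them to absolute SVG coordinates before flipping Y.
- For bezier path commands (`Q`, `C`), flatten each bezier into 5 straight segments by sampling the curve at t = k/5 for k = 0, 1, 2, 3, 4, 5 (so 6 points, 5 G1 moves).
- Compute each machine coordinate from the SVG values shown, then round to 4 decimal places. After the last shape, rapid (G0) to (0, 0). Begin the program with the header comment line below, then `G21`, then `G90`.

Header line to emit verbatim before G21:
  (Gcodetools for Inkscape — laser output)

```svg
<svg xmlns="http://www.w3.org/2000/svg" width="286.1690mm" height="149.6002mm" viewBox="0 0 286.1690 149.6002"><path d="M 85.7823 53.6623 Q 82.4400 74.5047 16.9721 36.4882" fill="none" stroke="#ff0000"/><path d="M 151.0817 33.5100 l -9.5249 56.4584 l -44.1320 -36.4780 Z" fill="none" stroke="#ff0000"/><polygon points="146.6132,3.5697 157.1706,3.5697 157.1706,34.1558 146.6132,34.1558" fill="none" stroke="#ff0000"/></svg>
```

Since the viewBox matches the mm dimensions, user units are millimetres directly. The only transform is the Y-flip y_m = 149.6002 − y_svg.

Shape 1 is a quadratic bezier drawn with `<path>`. Its stroke #ff0000 means engrave at S369, F2933. After flipping Y the toolpath is (85.7823,95.9379) → (81.9604,89.9553) → (73.1684,88.6814) → (59.4063,92.1162) → (40.6742,100.2598) → (16.9721,113.1120).

Shape 2 is a regular polygon drawn with `<path>`. Its stroke #ff0000 means engrave at S369, F2933. After flipping Y the toolpath is (151.0817,116.0902) → (141.5568,59.6318) → (97.4248,96.1098) → (151.0817,116.0902), returning to the start.

Shape 3 is a rectangle drawn with `<polygon>`. Its stroke #ff0000 means engrave at S369, F2933. After flipping Y the toolpath is (146.6132,146.0305) → (157.1706,146.0305) → (157.1706,115.4444) → (146.6132,115.4444) → (146.6132,146.0305), returning to the start.

(Gcodetools for Inkscape — laser output)
G21
G90
G0 X85.7823 Y95.9379
M3 S369
G01 X81.9604 Y89.9553 F2933
G01 X73.1684 Y88.6814
G01 X59.4063 Y92.1162
G01 X40.6742 Y100.2598
G01 X16.9721 Y113.1120
M5
G0 X151.0817 Y116.0902
M3 S369
G01 X141.5568 Y59.6318 F2933
G01 X97.4248 Y96.1098
G01 X151.0817 Y116.0902
M5
G0 X146.6132 Y146.0305
M3 S369
G01 X157.1706 Y146.0305 F2933
G01 X157.1706 Y115.4444
G01 X146.6132 Y115.4444
G01 X146.6132 Y146.0305
M5
G0 X0.0000 Y0.0000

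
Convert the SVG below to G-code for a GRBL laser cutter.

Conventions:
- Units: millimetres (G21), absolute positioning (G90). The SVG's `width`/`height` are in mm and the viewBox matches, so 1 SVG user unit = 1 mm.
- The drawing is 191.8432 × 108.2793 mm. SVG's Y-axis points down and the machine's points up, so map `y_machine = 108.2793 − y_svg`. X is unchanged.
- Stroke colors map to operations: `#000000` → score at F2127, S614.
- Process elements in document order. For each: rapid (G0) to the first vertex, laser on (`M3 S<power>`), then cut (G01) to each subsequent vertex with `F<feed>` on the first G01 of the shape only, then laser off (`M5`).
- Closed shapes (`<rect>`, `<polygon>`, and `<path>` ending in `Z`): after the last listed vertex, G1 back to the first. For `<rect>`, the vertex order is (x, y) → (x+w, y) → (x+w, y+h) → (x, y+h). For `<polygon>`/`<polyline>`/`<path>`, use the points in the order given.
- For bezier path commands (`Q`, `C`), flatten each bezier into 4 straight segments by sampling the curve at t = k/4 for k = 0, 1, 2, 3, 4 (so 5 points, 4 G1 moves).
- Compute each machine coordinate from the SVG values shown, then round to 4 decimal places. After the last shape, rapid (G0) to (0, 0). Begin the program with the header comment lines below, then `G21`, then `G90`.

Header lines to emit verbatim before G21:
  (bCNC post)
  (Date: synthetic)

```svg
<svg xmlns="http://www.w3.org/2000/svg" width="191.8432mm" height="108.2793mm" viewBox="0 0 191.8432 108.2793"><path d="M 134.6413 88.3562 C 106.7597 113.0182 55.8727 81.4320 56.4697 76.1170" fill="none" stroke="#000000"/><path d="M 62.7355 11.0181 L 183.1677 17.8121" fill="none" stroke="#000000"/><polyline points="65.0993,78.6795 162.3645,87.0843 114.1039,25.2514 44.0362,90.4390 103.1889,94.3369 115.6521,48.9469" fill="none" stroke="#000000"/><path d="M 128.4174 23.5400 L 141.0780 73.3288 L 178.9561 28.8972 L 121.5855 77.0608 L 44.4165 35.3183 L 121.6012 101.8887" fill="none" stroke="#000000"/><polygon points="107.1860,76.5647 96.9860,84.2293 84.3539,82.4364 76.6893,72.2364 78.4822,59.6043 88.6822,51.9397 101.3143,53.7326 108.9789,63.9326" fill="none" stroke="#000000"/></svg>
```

(bCNC post)
(Date: synthetic)
G21
G90
G0 X134.6413 Y19.9231
M3 S614
G01 X110.5805 Y10.6838 F2127
G01 X84.8760 Y14.8013
G01 X64.5113 Y24.5396
G01 X56.4697 Y32.1623
M5
G0 X62.7355 Y97.2612
M3 S614
G01 X183.1677 Y90.4672 F2127
M5
G0 X65.0993 Y29.5998
M3 S614
G01 X162.3645 Y21.1950 F2127
G01 X114.1039 Y83.0279
G01 X44.0362 Y17.8403
G01 X103.1889 Y13.9424
G01 X115.6521 Y59.3324
M5
G0 X128.4174 Y84.7393
M3 S614
G01 X141.0780 Y34.9505 F2127
G01 X178.9561 Y79.3821
G01 X121.5855 Y31.2185
G01 X44.4165 Y72.9610
G01 X121.6012 Y6.3906
M5
G0 X107.1860 Y31.7146
M3 S614
G01 X96.9860 Y24.0500 F2127
G01 X84.3539 Y25.8429
G01 X76.6893 Y36.0429
G01 X78.4822 Y48.6750
G01 X88.6822 Y56.3396
G01 X101.3143 Y54.5467
G01 X108.9789 Y44.3467
G01 X107.1860 Y31.7146
M5
G0 X0.0000 Y0.0000

1 u = 1 mm; y_m = 108.2793 − y.

[1] `<path>` cubic bezier, #000000→score S614 F2127: (134.6413,19.9231) → (110.5805,10.6838) → (84.8760,14.8013) → (64.5113,24.5396) → (56.4697,32.1623)

[2] `<path>` line segment, #000000→score S614 F2127: (62.7355,97.2612) → (183.1677,90.4672)

[3] `<polyline>` open polyline, #000000→score S614 F2127: (65.0993,29.5998) → (162.3645,21.1950) → (114.1039,83.0279) → (44.0362,17.8403) → (103.1889,13.9424) → (115.6521,59.3324)

[4] `<path>` open polyline, #000000→score S614 F2127: (128.4174,84.7393) → (141.0780,34.9505) → (178.9561,79.3821) → (121.5855,31.2185) → (44.4165,72.9610) → (121.6012,6.3906)

[5] `<polygon>` regular polygon, #000000→score S614 F2127: (107.1860,31.7146) → (96.9860,24.0500) → (84.3539,25.8429) → (76.6893,36.0429) → (78.4822,48.6750) → (88.6822,56.3396) → (101.3143,54.5467) → (108.9789,44.3467) → (107.1860,31.7146) (closed)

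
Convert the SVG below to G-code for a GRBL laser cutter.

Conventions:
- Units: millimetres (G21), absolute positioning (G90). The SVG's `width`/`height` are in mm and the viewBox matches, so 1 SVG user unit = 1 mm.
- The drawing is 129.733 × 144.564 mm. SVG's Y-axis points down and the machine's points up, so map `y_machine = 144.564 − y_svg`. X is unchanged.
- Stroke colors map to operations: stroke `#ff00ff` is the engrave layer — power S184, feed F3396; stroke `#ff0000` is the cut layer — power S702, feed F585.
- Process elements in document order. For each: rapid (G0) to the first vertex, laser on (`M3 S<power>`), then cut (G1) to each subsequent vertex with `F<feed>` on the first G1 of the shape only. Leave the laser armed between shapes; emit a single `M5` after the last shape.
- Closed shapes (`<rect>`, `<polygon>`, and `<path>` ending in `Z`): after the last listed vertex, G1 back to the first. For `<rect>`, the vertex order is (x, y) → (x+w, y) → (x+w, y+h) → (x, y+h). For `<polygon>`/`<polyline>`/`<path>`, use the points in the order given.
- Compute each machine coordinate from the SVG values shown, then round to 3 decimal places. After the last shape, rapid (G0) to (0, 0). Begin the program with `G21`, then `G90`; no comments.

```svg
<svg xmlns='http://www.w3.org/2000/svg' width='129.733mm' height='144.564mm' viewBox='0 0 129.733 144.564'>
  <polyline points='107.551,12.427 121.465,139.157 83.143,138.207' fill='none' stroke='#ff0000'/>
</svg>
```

1 u = 1 mm; y_m = 144.564 − y.

[1] `<polyline>` open polyline, #ff0000→cut S702 F585: (107.551,132.137) → (121.465,5.407) → (83.143,6.357)

G21
G90
G0 X107.551 Y132.137
M3 S702
G1 X121.465 Y5.407 F585
G1 X83.143 Y6.357
M5
G0 X0.000 Y0.000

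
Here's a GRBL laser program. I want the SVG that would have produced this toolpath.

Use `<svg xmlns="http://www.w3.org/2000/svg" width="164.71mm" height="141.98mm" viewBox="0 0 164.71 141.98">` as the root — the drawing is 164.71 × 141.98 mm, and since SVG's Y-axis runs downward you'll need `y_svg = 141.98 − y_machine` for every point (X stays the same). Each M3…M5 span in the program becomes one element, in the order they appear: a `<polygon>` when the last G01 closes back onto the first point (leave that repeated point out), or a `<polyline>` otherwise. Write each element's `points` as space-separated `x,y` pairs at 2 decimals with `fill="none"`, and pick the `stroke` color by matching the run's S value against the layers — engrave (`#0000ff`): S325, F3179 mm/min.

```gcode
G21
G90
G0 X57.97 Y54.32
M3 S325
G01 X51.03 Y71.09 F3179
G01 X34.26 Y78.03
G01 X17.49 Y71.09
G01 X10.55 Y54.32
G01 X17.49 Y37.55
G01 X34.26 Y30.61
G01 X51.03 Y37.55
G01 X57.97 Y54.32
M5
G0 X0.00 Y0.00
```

Machine Y-up, SVG Y-down with viewBox height 141.98, so y_svg = 141.98 − y_machine; X carries over. Every run uses S325, so all elements get stroke `#0000ff` (engrave).

Run 1: The run returns to its start, so emit a `<polygon>` with points (Y-flipped): 57.97,87.66 51.03,70.89 34.26,63.95 17.49,70.89 10.55,87.66 17.49,104.43 34.26,111.37 51.03,104.43.

<svg xmlns="http://www.w3.org/2000/svg" width="164.71mm" height="141.98mm" viewBox="0 0 164.71 141.98">
  <polygon points="57.97,87.66 51.03,70.89 34.26,63.95 17.49,70.89 10.55,87.66 17.49,104.43 34.26,111.37 51.03,104.43" fill="none" stroke="#0000ff"/>
</svg>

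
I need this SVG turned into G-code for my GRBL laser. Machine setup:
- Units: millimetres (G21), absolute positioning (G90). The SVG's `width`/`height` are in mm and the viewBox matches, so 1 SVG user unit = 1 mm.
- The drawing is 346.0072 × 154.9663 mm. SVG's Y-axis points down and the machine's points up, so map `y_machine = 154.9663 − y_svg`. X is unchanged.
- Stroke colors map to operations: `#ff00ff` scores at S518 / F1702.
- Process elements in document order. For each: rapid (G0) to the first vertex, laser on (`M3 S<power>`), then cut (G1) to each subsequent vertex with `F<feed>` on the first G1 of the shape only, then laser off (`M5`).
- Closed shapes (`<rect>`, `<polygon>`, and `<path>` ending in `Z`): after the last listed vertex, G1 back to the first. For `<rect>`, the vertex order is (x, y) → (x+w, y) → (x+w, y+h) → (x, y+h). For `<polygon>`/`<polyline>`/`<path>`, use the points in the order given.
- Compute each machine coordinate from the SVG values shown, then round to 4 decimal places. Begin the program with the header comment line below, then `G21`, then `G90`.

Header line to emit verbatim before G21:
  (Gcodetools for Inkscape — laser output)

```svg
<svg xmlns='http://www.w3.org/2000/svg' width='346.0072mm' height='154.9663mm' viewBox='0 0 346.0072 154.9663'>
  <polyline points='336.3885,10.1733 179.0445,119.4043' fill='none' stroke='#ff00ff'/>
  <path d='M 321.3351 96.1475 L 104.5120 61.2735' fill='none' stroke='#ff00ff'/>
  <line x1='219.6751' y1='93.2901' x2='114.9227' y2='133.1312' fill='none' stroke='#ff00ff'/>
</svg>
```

1 u = 1 mm; y_m = 154.9663 − y.

[1] `<polyline>` line segment, #ff00ff→score S518 F1702: (336.3885,144.7930) → (179.0445,35.5620)

[2] `<path>` line segment, #ff00ff→score S518 F1702: (321.3351,58.8188) → (104.5120,93.6928)

[3] `<line>` line segment, #ff00ff→score S518 F1702: (219.6751,61.6762) → (114.9227,21.8351)

(Gcodetools for Inkscape — laser output)
G21
G90
G0 X336.3885 Y144.7930
M3 S518
G1 X179.0445 Y35.5620 F1702
M5
G0 X321.3351 Y58.8188
M3 S518
G1 X104.5120 Y93.6928 F1702
M5
G0 X219.6751 Y61.6762
M3 S518
G1 X114.9227 Y21.8351 F1702
M5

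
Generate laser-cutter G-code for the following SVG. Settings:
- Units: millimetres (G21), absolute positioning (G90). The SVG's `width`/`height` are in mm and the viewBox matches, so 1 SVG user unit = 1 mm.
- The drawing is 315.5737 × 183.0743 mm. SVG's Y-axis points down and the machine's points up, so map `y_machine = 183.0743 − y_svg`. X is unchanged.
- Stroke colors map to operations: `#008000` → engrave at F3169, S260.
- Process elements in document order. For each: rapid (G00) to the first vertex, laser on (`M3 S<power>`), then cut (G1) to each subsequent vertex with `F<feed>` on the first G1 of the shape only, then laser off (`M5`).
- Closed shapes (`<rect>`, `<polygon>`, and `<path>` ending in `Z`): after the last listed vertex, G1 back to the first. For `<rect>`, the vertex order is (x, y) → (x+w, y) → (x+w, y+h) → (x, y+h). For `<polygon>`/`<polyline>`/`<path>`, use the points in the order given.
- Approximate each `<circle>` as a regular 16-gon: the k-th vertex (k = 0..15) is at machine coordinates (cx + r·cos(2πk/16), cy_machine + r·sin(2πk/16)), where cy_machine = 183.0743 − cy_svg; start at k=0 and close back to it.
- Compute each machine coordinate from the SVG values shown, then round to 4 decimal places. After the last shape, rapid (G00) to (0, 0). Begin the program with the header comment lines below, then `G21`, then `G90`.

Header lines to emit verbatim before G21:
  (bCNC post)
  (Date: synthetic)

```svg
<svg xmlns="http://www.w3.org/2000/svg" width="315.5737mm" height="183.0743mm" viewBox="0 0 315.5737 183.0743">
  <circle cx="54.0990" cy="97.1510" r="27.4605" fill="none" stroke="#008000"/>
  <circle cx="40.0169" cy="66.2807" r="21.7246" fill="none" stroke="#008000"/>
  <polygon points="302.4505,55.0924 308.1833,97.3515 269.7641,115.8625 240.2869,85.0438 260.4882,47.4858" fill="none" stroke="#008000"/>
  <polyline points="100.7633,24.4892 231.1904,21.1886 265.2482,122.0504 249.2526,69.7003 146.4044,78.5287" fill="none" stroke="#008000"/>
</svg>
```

Since the viewBox matches the mm dimensions, user units are millimetres directly. The only transform is the Y-flip y_m = 183.0743 − y_svg.

Shape 1 is a circle drawn with `<circle>`. Its stroke #008000 means engrave at S260, F3169. After flipping Y the toolpath is (81.5595,85.9233) → (79.4692,96.4320) → (73.5165,105.3408) → (64.6077,111.2935) → (54.0990,113.3838) → (43.5903,111.2935) → (34.6815,105.3408) → (28.7288,96.4320) → (26.6385,85.9233) → (28.7288,75.4146) → (34.6815,66.5058) → (43.5903,60.5531) → (54.0990,58.4628) → (64.6077,60.5531) → (73.5165,66.5058) → (79.4692,75.4146) → (81.5595,85.9233), returning to the start.

Shape 2 is a circle drawn with `<circle>`. Its stroke #008000 means engrave at S260, F3169. After flipping Y the toolpath is (61.7415,116.7936) → (60.0878,125.1072) → (55.3785,132.1552) → (48.3305,136.8645) → (40.0169,138.5182) → (31.7033,136.8645) → (24.6553,132.1552) → (19.9460,125.1072) → (18.2923,116.7936) → (19.9460,108.4800) → (24.6553,101.4320) → (31.7033,96.7227) → (40.0169,95.0690) → (48.3305,96.7227) → (55.3785,101.4320) → (60.0878,108.4800) → (61.7415,116.7936), returning to the start.

Shape 3 is a regular polygon drawn with `<polygon>`. Its stroke #008000 means engrave at S260, F3169. After flipping Y the toolpath is (302.4505,127.9819) → (308.1833,85.7228) → (269.7641,67.2118) → (240.2869,98.0305) → (260.4882,135.5885) → (302.4505,127.9819), returning to the start.

Shape 4 is a open polyline drawn with `<polyline>`. Its stroke #008000 means engrave at S260, F3169. After flipping Y the toolpath is (100.7633,158.5851) → (231.1904,161.8857) → (265.2482,61.0239) → (249.2526,113.3740) → (146.4044,104.5456).

(bCNC post)
(Date: synthetic)
G21
G90
G00 X81.5595 Y85.9233
M3 S260
G1 X79.4692 Y96.4320 F3169
G1 X73.5165 Y105.3408
G1 X64.6077 Y111.2935
G1 X54.0990 Y113.3838
G1 X43.5903 Y111.2935
G1 X34.6815 Y105.3408
G1 X28.7288 Y96.4320
G1 X26.6385 Y85.9233
G1 X28.7288 Y75.4146
G1 X34.6815 Y66.5058
G1 X43.5903 Y60.5531
G1 X54.0990 Y58.4628
G1 X64.6077 Y60.5531
G1 X73.5165 Y66.5058
G1 X79.4692 Y75.4146
G1 X81.5595 Y85.9233
M5
G00 X61.7415 Y116.7936
M3 S260
G1 X60.0878 Y125.1072 F3169
G1 X55.3785 Y132.1552
G1 X48.3305 Y136.8645
G1 X40.0169 Y138.5182
G1 X31.7033 Y136.8645
G1 X24.6553 Y132.1552
G1 X19.9460 Y125.1072
G1 X18.2923 Y116.7936
G1 X19.9460 Y108.4800
G1 X24.6553 Y101.4320
G1 X31.7033 Y96.7227
G1 X40.0169 Y95.0690
G1 X48.3305 Y96.7227
G1 X55.3785 Y101.4320
G1 X60.0878 Y108.4800
G1 X61.7415 Y116.7936
M5
G00 X302.4505 Y127.9819
M3 S260
G1 X308.1833 Y85.7228 F3169
G1 X269.7641 Y67.2118
G1 X240.2869 Y98.0305
G1 X260.4882 Y135.5885
G1 X302.4505 Y127.9819
M5
G00 X100.7633 Y158.5851
M3 S260
G1 X231.1904 Y161.8857 F3169
G1 X265.2482 Y61.0239
G1 X249.2526 Y113.3740
G1 X146.4044 Y104.5456
M5
G00 X0.0000 Y0.0000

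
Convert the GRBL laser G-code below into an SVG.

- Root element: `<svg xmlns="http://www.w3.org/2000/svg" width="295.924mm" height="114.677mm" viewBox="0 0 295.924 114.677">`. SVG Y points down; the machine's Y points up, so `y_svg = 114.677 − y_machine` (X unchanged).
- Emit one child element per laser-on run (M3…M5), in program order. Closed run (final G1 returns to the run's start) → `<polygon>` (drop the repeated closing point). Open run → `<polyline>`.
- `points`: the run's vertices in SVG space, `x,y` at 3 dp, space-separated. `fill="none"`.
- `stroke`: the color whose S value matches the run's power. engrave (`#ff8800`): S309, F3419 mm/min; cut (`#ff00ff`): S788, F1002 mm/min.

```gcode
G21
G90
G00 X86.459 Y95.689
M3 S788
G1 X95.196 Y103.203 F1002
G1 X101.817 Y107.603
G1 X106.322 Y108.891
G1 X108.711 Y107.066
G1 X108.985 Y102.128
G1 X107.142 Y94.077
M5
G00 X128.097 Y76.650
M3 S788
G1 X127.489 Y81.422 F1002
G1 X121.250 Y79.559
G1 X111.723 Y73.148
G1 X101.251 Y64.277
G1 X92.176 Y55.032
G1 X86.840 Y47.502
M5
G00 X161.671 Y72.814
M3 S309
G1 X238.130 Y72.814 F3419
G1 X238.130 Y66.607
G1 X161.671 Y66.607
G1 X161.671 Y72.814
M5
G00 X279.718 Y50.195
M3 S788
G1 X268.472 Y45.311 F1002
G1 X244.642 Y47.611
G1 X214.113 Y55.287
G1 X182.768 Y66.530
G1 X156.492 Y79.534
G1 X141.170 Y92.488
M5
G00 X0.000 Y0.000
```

Machine Y-up, SVG Y-down with viewBox height 114.677, so y_svg = 114.677 − y_machine; X carries over.

Run 1: power S788 maps to stroke `#ff00ff` (cut). The run is open, so emit a `<polyline>` with points (Y-flipped): 86.459,18.988 95.196,11.474 101.817,7.074 106.322,5.786 108.711,7.611 108.985,12.549 107.142,20.600.

Run 2: the run's S788 means `#ff00ff` (cut). The run is open, so emit a `<polyline>` with points (Y-flipped): 128.097,38.027 127.489,33.255 121.250,35.118 111.723,41.529 101.251,50.400 92.176,59.645 86.840,67.175.

Run 3: power S309 maps to stroke `#ff8800` (engrave). The run returns to its start, so emit a `<polygon>` with points (Y-flipped): 161.671,41.863 238.130,41.863 238.130,48.070 161.671,48.070.

Run 4: S788 ⇒ cut layer `#ff00ff`. The run is open, so emit a `<polyline>` with points (Y-flipped): 279.718,64.482 268.472,69.366 244.642,67.066 214.113,59.390 182.768,48.147 156.492,35.143 141.170,22.189.

<svg xmlns="http://www.w3.org/2000/svg" width="295.924mm" height="114.677mm" viewBox="0 0 295.924 114.677">
  <polyline points="86.459,18.988 95.196,11.474 101.817,7.074 106.322,5.786 108.711,7.611 108.985,12.549 107.142,20.600" fill="none" stroke="#ff00ff"/>
  <polyline points="128.097,38.027 127.489,33.255 121.250,35.118 111.723,41.529 101.251,50.400 92.176,59.645 86.840,67.175" fill="none" stroke="#ff00ff"/>
  <polygon points="161.671,41.863 238.130,41.863 238.130,48.070 161.671,48.070" fill="none" stroke="#ff8800"/>
  <polyline points="279.718,64.482 268.472,69.366 244.642,67.066 214.113,59.390 182.768,48.147 156.492,35.143 141.170,22.189" fill="none" stroke="#ff00ff"/>
</svg>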